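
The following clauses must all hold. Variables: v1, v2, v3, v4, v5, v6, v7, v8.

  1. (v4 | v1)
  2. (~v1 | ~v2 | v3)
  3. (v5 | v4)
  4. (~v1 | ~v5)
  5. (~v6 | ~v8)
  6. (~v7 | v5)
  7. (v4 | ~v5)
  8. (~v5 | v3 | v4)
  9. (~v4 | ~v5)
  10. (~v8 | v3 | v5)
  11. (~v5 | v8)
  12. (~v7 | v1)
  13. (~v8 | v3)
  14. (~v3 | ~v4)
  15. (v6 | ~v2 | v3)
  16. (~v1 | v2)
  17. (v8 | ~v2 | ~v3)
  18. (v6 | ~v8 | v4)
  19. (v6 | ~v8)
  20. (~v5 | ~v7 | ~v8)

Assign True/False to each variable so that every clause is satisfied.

v1=False, v2=False, v3=False, v4=True, v5=False, v6=True, v7=False, v8=False

Check each clause:
  1. (v1 | v4) — v4 is true.
  2. (v3 | ~v2 | ~v1) — ~v2 is true.
  3. (v4 | v5) — v4 is true.
  4. (~v1 | ~v5) — ~v5 is true.
  5. (~v6 | ~v8) — ~v8 is true.
  6. (~v7 | v5) — ~v7 is true.
  7. (v4 | ~v5) — ~v5 is true.
  8. (v4 | v3 | ~v5) — ~v5 is true.
  9. (~v4 | ~v5) — ~v5 is true.
  10. (~v8 | v5 | v3) — ~v8 is true.
  11. (v8 | ~v5) — ~v5 is true.
  12. (v1 | ~v7) — ~v7 is true.
  13. (v3 | ~v8) — ~v8 is true.
  14. (~v3 | ~v4) — ~v3 is true.
  15. (~v2 | v3 | v6) — ~v2 is true.
  16. (v2 | ~v1) — ~v1 is true.
  17. (~v3 | ~v2 | v8) — ~v3 is true.
  18. (~v8 | v4 | v6) — ~v8 is true.
  19. (v6 | ~v8) — ~v8 is true.
  20. (~v7 | ~v5 | ~v8) — ~v8 is true.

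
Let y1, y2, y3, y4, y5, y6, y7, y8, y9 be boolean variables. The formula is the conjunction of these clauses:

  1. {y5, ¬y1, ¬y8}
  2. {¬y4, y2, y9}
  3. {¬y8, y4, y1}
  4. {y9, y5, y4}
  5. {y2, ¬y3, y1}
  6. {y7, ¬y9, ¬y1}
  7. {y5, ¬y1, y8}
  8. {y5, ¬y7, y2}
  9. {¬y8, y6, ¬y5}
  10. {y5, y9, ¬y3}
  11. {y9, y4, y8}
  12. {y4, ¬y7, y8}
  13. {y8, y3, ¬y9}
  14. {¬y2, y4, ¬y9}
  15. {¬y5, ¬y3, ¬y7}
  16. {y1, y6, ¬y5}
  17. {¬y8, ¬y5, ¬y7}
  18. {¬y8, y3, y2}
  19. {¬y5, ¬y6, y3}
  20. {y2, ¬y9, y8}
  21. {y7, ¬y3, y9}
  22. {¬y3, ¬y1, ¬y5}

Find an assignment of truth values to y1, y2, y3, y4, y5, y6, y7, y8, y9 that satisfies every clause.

y1 = F, y2 = T, y3 = F, y4 = T, y5 = F, y6 = F, y7 = F, y8 = T, y9 = T

Check each clause:
  1. {¬y8, ¬y1, y5} — ¬y1 is true.
  2. {y2, y9, ¬y4} — y9 is true.
  3. {y4, ¬y8, y1} — y4 is true.
  4. {y9, y4, y5} — y9 is true.
  5. {y2, y1, ¬y3} — y2 is true.
  6. {¬y9, y7, ¬y1} — ¬y1 is true.
  7. {y8, y5, ¬y1} — y8 is true.
  8. {y5, y2, ¬y7} — ¬y7 is true.
  9. {y6, ¬y5, ¬y8} — ¬y5 is true.
  10. {¬y3, y5, y9} — ¬y3 is true.
  11. {y4, y8, y9} — y8 is true.
  12. {¬y7, y8, y4} — y8 is true.
  13. {¬y9, y3, y8} — y8 is true.
  14. {¬y2, ¬y9, y4} — y4 is true.
  15. {¬y5, ¬y3, ¬y7} — ¬y7 is true.
  16. {y6, y1, ¬y5} — ¬y5 is true.
  17. {¬y8, ¬y5, ¬y7} — ¬y7 is true.
  18. {y2, y3, ¬y8} — y2 is true.
  19. {¬y5, ¬y6, y3} — ¬y6 is true.
  20. {y8, y2, ¬y9} — y8 is true.
  21. {y9, ¬y3, y7} — y9 is true.
  22. {¬y3, ¬y5, ¬y1} — ¬y5 is true.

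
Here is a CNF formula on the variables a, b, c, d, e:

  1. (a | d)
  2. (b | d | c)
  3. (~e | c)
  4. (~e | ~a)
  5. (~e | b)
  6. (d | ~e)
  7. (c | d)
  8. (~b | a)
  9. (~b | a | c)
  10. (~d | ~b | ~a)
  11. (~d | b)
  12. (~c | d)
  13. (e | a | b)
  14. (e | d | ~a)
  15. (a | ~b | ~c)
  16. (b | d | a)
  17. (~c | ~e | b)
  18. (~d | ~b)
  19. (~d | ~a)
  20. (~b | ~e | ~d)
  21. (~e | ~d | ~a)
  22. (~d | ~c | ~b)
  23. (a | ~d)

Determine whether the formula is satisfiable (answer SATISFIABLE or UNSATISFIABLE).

UNSATISFIABLE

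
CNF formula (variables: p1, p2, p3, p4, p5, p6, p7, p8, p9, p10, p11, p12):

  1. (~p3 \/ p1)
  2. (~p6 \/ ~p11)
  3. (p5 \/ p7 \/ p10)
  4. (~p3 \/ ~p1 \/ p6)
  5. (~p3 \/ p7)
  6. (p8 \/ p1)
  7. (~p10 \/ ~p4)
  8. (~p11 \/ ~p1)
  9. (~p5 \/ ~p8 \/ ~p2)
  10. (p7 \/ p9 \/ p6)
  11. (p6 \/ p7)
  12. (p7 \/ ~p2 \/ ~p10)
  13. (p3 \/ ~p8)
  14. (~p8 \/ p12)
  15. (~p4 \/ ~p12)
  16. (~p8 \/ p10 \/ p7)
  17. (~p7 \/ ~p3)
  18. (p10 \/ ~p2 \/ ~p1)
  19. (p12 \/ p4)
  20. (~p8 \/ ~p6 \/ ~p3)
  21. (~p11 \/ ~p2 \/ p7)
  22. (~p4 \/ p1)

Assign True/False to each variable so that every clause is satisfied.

Pure literal: p2 appears only negated; assign p2 = False.
Pure literal: p11 appears only negated; assign p11 = False.
Try p1 = True.
For the remaining variables, p3 = False, p4 = True, p5 = False, p6 = False, p7 = True, p8 = False, p9 = False, p10 = False, p12 = False works.

p1=True, p2=False, p3=False, p4=True, p5=False, p6=False, p7=True, p8=False, p9=False, p10=False, p11=False, p12=False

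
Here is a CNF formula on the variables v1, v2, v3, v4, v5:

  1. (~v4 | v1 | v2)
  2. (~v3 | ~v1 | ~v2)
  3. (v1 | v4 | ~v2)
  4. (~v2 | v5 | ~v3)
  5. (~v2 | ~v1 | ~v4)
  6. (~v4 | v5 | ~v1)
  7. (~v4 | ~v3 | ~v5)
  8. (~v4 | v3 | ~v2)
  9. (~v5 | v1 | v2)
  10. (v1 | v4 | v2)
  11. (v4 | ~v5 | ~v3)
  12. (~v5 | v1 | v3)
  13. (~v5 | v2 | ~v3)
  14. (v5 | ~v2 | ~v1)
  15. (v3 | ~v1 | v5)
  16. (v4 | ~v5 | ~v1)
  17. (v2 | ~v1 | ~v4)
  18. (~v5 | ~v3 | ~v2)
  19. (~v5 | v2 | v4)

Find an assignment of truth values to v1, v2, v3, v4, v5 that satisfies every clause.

v1 = T, v2 = F, v3 = T, v4 = F, v5 = F

Branch on v1: take v1 = True.
Set v2 = False and propagate.
  then v4 is forced to False.
  then v5 is forced to False.
  then v3 is forced to True.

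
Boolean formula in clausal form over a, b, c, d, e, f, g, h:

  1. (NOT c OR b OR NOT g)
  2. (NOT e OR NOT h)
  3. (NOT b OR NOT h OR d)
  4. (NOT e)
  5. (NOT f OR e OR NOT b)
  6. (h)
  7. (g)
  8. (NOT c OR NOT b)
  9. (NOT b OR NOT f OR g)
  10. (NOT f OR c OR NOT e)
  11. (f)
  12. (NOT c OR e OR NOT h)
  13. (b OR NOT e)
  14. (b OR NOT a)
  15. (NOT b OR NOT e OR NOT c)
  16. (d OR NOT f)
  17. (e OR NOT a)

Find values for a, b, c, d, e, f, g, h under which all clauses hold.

a = F, b = F, c = F, d = T, e = F, f = T, g = T, h = T

Check each clause:
  1. (NOT c OR b OR NOT g) — NOT c is true.
  2. (NOT e OR NOT h) — NOT e is true.
  3. (d OR NOT b OR NOT h) — d is true.
  4. (NOT e) — NOT e is true.
  5. (e OR NOT f OR NOT b) — NOT b is true.
  6. (h) — h is true.
  7. (g) — g is true.
  8. (NOT c OR NOT b) — NOT c is true.
  9. (NOT f OR NOT b OR g) — NOT b is true.
  10. (c OR NOT f OR NOT e) — NOT e is true.
  11. (f) — f is true.
  12. (e OR NOT h OR NOT c) — NOT c is true.
  13. (NOT e OR b) — NOT e is true.
  14. (b OR NOT a) — NOT a is true.
  15. (NOT c OR NOT b OR NOT e) — NOT e is true.
  16. (d OR NOT f) — d is true.
  17. (e OR NOT a) — NOT a is true.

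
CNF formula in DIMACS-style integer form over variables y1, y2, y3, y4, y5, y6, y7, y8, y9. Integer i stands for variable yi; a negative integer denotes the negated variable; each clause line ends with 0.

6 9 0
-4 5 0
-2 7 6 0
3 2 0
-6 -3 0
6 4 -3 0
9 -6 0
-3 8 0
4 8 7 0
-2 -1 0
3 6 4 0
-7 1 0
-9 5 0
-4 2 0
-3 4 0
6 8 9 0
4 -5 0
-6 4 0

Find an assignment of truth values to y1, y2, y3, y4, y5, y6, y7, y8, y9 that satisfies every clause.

y8 occurs only positively in the remaining clauses — set y8 = True.
Try y1 = False.
  then y7 is forced to False.
Set y2 = True and propagate.
  then y6 is forced to True.
  then y3 is forced to False.
  then y9 is forced to True.
  then y5 is forced to True.
  then y4 is forced to True.

y1=False, y2=True, y3=False, y4=True, y5=True, y6=True, y7=False, y8=True, y9=True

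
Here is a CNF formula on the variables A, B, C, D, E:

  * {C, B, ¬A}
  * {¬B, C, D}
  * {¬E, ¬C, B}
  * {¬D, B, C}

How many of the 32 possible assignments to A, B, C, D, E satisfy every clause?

18

Split on B, then C.
  B=T, C=T: A, D, E free → 2^3 = 8.
  B=T, C=F: remaining (A,D,E) ∈ {(F,T,F); (F,T,T); (T,T,F); (T,T,T)} — 4.
  B=F, C=T: remaining (A,D,E) ∈ {(F,F,F); (F,T,F); (T,F,F); (T,T,F)} — 4.
  B=F, C=F: remaining (A,D,E) ∈ {(F,F,F); (F,F,T)} — 2.
Total: 8 + 4 + 4 + 2 = 18.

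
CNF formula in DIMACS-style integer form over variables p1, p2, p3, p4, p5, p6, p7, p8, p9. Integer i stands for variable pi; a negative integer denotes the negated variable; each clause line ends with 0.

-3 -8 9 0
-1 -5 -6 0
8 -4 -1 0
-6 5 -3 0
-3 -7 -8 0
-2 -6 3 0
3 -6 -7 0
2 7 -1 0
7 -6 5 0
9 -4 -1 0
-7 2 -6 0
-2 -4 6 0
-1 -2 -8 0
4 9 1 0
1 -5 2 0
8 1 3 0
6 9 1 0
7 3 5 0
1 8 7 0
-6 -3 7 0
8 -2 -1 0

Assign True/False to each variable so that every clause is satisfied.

p1=T  p2=F  p3=F  p4=F  p5=F  p6=F  p7=T  p8=T  p9=F

Check each clause:
  1. (~p8 | p9 | ~p3) — ~p3 is true.
  2. (~p5 | ~p1 | ~p6) — ~p6 is true.
  3. (~p1 | p8 | ~p4) — p8 is true.
  4. (~p3 | ~p6 | p5) — ~p6 is true.
  5. (~p7 | ~p8 | ~p3) — ~p3 is true.
  6. (p3 | ~p2 | ~p6) — ~p6 is true.
  7. (p3 | ~p7 | ~p6) — ~p6 is true.
  8. (p7 | ~p1 | p2) — p7 is true.
  9. (~p6 | p5 | p7) — ~p6 is true.
  10. (p9 | ~p4 | ~p1) — ~p4 is true.
  11. (p2 | ~p6 | ~p7) — ~p6 is true.
  12. (~p2 | ~p4 | p6) — ~p4 is true.
  13. (~p8 | ~p2 | ~p1) — ~p2 is true.
  14. (p4 | p1 | p9) — p1 is true.
  15. (p2 | p1 | ~p5) — p1 is true.
  16. (p1 | p3 | p8) — p8 is true.
  17. (p9 | p1 | p6) — p1 is true.
  18. (p7 | p5 | p3) — p7 is true.
  19. (p1 | p8 | p7) — p8 is true.
  20. (p7 | ~p3 | ~p6) — ~p6 is true.
  21. (~p1 | ~p2 | p8) — p8 is true.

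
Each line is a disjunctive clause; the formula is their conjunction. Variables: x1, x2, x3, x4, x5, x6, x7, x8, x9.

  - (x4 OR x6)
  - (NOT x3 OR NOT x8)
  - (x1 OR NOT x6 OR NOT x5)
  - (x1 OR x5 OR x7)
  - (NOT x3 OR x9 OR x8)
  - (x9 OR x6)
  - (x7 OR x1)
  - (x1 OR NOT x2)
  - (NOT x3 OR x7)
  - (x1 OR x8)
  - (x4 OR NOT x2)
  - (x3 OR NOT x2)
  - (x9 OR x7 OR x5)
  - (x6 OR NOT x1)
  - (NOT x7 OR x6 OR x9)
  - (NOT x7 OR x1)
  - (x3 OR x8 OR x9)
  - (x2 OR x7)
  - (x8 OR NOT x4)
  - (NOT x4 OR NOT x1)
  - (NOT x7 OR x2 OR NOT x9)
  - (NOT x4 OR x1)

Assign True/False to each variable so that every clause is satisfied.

x1 = T, x2 = F, x3 = F, x4 = F, x5 = T, x6 = T, x7 = T, x8 = T, x9 = F

Check each clause:
  1. (x4 OR x6) — x6 is true.
  2. (NOT x8 OR NOT x3) — NOT x3 is true.
  3. (NOT x6 OR NOT x5 OR x1) — x1 is true.
  4. (x7 OR x1 OR x5) — x1 is true.
  5. (x9 OR NOT x3 OR x8) — x8 is true.
  6. (x9 OR x6) — x6 is true.
  7. (x7 OR x1) — x1 is true.
  8. (x1 OR NOT x2) — x1 is true.
  9. (NOT x3 OR x7) — NOT x3 is true.
  10. (x8 OR x1) — x8 is true.
  11. (x4 OR NOT x2) — NOT x2 is true.
  12. (x3 OR NOT x2) — NOT x2 is true.
  13. (x9 OR x5 OR x7) — x5 is true.
  14. (x6 OR NOT x1) — x6 is true.
  15. (x9 OR x6 OR NOT x7) — x6 is true.
  16. (x1 OR NOT x7) — x1 is true.
  17. (x8 OR x3 OR x9) — x8 is true.
  18. (x7 OR x2) — x7 is true.
  19. (NOT x4 OR x8) — x8 is true.
  20. (NOT x1 OR NOT x4) — NOT x4 is true.
  21. (x2 OR NOT x9 OR NOT x7) — NOT x9 is true.
  22. (NOT x4 OR x1) — x1 is true.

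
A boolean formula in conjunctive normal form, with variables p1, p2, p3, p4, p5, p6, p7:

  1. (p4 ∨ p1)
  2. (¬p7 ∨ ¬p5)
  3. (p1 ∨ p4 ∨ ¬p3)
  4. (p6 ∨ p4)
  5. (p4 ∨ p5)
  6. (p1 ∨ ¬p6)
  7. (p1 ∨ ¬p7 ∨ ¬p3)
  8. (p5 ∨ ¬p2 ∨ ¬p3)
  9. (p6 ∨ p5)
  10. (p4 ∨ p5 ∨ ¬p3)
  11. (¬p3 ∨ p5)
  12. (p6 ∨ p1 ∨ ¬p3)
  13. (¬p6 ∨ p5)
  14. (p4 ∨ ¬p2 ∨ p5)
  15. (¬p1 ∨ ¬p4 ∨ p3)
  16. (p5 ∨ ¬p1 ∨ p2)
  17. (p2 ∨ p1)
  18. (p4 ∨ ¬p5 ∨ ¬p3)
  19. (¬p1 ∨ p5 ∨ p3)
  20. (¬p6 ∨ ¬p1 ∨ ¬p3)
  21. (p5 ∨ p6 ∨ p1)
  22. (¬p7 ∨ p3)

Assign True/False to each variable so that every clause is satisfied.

p1=T, p2=F, p3=T, p4=T, p5=T, p6=F, p7=F

Pure literal: p7 appears only negated; assign p7 = False.
Set p1 = True and propagate.
Set p2 = False and propagate.
  then p5 is forced to True.
For the remaining variables, p3 = True, p4 = True, p6 = False works.
Every clause has at least one true literal under this assignment.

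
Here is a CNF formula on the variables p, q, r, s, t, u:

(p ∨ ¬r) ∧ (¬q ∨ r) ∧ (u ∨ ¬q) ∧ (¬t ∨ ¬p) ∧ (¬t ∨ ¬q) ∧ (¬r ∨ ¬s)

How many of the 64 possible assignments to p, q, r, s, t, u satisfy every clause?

15

Case analysis on q and r:
  q=1, r=1: remaining (p,s,t,u) ∈ {(1,0,0,1)} — 1.
  q=1, r=0: a clause becomes empty — 0.
  q=0, r=1: remaining (p,s,t,u) ∈ {(1,0,0,0); (1,0,0,1)} — 2.
  q=0, r=0: s, u free; 3 ways for (p,t) × 2^2 = 12.
Total: 1 + 0 + 2 + 12 = 15.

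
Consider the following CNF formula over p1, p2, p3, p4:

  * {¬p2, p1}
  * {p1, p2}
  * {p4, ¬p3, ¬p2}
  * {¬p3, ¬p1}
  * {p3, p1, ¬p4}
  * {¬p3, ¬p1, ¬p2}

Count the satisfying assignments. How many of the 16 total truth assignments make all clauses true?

Satisfying assignments:
  p1=1 p2=0 p3=0 p4=0
  p1=1 p2=0 p3=0 p4=1
  p1=1 p2=1 p3=0 p4=0
  p1=1 p2=1 p3=0 p4=1
Count: 4.

4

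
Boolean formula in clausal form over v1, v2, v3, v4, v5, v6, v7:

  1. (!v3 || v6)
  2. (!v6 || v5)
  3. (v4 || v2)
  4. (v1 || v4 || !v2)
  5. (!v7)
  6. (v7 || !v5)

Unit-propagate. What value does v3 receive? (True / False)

False

(!v7) is a unit clause: v7 = False.
In (!v5 || v7), v7 is now false; !v5 must hold, so v5 = False.
In (v5 || !v6), v5 is now false; !v6 must hold, so v6 = False.
From (!v3 || v6) and v6 = False: v3 = False.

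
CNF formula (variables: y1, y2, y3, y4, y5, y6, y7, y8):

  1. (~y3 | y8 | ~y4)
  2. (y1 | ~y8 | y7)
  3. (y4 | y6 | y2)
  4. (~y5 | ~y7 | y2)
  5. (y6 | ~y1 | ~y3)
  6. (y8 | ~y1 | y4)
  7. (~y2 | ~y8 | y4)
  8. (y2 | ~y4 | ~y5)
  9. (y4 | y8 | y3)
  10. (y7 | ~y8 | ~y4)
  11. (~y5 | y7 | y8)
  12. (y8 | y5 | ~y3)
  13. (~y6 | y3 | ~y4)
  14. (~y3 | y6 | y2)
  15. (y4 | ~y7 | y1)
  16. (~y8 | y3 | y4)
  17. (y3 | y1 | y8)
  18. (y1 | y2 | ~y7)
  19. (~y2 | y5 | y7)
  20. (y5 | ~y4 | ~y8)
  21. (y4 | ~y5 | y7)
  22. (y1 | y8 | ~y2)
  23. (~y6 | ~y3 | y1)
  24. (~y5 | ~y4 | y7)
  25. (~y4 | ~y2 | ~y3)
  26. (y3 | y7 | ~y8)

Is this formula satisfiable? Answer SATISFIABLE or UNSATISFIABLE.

SATISFIABLE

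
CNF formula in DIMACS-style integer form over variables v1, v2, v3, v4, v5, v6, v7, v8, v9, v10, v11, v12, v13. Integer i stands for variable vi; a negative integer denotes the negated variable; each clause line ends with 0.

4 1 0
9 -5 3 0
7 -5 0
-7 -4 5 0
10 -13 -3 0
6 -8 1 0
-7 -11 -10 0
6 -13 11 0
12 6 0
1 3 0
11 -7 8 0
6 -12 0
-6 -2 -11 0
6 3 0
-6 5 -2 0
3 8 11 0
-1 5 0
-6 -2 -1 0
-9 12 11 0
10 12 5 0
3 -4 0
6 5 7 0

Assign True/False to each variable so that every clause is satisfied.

v1=F, v2=F, v3=T, v4=T, v5=F, v6=T, v7=F, v8=T, v9=F, v10=T, v11=F, v12=T, v13=T

v2 occurs only negated in the remaining clauses — set v2 = False.
Try v1 = False.
  then v4 is forced to True.
  then v3 is forced to True.
For the remaining variables, v5 = False, v6 = True, v7 = False, v8 = True, v9 = False, v10 = True, v11 = False, v12 = True, v13 = True works.
Every clause has at least one true literal under this assignment.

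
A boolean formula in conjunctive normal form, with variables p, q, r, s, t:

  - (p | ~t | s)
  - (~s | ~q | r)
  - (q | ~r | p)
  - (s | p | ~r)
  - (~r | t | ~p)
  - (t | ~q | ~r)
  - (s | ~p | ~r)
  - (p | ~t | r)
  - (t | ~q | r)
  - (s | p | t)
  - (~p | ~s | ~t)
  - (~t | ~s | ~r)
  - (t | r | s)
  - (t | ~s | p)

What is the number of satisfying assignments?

3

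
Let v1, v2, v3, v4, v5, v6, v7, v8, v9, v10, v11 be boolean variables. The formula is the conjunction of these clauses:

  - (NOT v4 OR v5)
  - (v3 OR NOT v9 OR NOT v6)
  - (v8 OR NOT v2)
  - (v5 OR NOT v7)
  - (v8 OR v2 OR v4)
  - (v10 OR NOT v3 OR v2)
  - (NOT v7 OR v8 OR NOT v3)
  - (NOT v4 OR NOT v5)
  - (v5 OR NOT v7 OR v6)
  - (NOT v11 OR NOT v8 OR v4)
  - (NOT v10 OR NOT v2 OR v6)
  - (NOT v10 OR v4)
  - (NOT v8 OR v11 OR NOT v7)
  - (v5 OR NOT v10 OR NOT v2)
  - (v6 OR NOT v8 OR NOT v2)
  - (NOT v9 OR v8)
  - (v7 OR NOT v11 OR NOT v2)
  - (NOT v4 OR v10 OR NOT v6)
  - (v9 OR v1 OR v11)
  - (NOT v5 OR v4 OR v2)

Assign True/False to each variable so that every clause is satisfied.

v1 occurs only positively in the remaining clauses — set v1 = True.
Branch on v2: take v2 = False.
The remaining clauses are satisfied by v3 = False, v4 = False, v5 = False, v6 = False, v7 = False, v8 = True, v9 = True, v10 = False, v11 = False.

v1=True, v2=False, v3=False, v4=False, v5=False, v6=False, v7=False, v8=True, v9=True, v10=False, v11=False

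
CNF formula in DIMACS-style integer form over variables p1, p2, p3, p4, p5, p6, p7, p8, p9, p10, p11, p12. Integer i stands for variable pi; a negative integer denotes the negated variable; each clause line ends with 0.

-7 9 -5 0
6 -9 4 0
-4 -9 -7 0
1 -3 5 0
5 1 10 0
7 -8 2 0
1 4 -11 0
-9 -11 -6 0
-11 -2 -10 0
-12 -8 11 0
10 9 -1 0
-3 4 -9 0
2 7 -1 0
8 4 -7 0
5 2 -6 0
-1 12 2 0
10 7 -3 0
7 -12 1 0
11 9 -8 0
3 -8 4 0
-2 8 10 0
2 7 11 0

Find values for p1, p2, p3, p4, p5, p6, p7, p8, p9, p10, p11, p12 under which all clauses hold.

Set p1 = False and propagate.
For the remaining variables, p2 = True, p3 = False, p4 = True, p5 = False, p6 = True, p7 = False, p8 = False, p9 = False, p10 = True, p11 = False, p12 = False works.

p1 = 0, p2 = 1, p3 = 0, p4 = 1, p5 = 0, p6 = 1, p7 = 0, p8 = 0, p9 = 0, p10 = 1, p11 = 0, p12 = 0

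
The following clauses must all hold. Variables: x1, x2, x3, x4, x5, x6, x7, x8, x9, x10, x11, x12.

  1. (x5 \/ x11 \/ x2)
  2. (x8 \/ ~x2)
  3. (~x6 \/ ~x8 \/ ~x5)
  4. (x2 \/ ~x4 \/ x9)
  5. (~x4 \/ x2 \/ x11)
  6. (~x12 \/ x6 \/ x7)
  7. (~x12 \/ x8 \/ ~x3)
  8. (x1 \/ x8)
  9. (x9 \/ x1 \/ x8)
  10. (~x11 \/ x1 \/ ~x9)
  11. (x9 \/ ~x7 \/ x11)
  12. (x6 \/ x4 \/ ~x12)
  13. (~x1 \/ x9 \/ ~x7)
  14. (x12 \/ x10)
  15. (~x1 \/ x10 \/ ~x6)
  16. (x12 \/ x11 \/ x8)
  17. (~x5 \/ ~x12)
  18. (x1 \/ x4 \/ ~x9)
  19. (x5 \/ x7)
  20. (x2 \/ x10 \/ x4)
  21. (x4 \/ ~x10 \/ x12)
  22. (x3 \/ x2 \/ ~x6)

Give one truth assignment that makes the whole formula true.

Set x1 = False and propagate.
  then x8 is forced to True.
The remaining clauses are satisfied by x2 = True, x3 = True, x4 = True, x5 = False, x6 = False, x7 = True, x9 = False, x10 = True, x11 = True, x12 = True.
Every clause has at least one true literal under this assignment.
Check each clause:
  1. (x2 \/ x5 \/ x11) — x2 is true.
  2. (x8 \/ ~x2) — x8 is true.
  3. (~x8 \/ ~x6 \/ ~x5) — ~x6 is true.
  4. (x9 \/ ~x4 \/ x2) — x2 is true.
  5. (~x4 \/ x2 \/ x11) — x2 is true.
  6. (x6 \/ ~x12 \/ x7) — x7 is true.
  7. (~x3 \/ ~x12 \/ x8) — x8 is true.
  8. (x8 \/ x1) — x8 is true.
  9. (x9 \/ x1 \/ x8) — x8 is true.
  10. (~x11 \/ ~x9 \/ x1) — ~x9 is true.
  11. (x11 \/ x9 \/ ~x7) — x11 is true.
  12. (x6 \/ x4 \/ ~x12) — x4 is true.
  13. (~x7 \/ ~x1 \/ x9) — ~x1 is true.
  14. (x12 \/ x10) — x10 is true.
  15. (~x6 \/ ~x1 \/ x10) — x10 is true.
  16. (x12 \/ x8 \/ x11) — x8 is true.
  17. (~x5 \/ ~x12) — ~x5 is true.
  18. (x4 \/ ~x9 \/ x1) — x4 is true.
  19. (x5 \/ x7) — x7 is true.
  20. (x2 \/ x10 \/ x4) — x10 is true.
  21. (x4 \/ ~x10 \/ x12) — x12 is true.
  22. (~x6 \/ x2 \/ x3) — x2 is true.

x1=0, x2=1, x3=1, x4=1, x5=0, x6=0, x7=1, x8=1, x9=0, x10=1, x11=1, x12=1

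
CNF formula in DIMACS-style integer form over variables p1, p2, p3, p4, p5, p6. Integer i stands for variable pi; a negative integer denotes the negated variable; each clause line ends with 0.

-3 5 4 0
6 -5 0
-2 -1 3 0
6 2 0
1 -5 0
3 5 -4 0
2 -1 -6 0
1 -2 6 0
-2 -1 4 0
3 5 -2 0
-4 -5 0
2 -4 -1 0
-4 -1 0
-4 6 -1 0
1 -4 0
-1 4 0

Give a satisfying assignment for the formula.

p1=False, p2=False, p3=False, p4=False, p5=False, p6=True

Set p1 = False and propagate.
  then p5 is forced to False.
  then p4 is forced to False.
  then p3 is forced to False.
  then p2 is forced to False.
  then p6 is forced to True.
Check each clause:
  1. (p4 || !p3 || p5) — !p3 is true.
  2. (!p5 || p6) — !p5 is true.
  3. (!p1 || p3 || !p2) — !p2 is true.
  4. (p2 || p6) — p6 is true.
  5. (!p5 || p1) — !p5 is true.
  6. (!p4 || p3 || p5) — !p4 is true.
  7. (p2 || !p6 || !p1) — !p1 is true.
  8. (!p2 || p1 || p6) — !p2 is true.
  9. (!p1 || !p2 || p4) — !p2 is true.
  10. (!p2 || p3 || p5) — !p2 is true.
  11. (!p5 || !p4) — !p5 is true.
  12. (!p1 || p2 || !p4) — !p4 is true.
  13. (!p4 || !p1) — !p4 is true.
  14. (p6 || !p4 || !p1) — !p4 is true.
  15. (!p4 || p1) — !p4 is true.
  16. (!p1 || p4) — !p1 is true.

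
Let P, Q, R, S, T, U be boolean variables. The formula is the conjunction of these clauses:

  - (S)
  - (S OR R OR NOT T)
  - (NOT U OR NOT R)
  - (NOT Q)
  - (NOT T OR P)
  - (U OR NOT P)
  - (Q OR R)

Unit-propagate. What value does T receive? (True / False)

(S) stands alone — S = True.
(NOT Q) is a unit clause: Q = False.
From (R OR Q) and Q = False: R = True.
In (NOT R OR NOT U), NOT R is now false; NOT U must hold, so U = False.
In (NOT P OR U), U is now false; NOT P must hold, so P = False.
From (NOT T OR P) and P = False: T = False.

False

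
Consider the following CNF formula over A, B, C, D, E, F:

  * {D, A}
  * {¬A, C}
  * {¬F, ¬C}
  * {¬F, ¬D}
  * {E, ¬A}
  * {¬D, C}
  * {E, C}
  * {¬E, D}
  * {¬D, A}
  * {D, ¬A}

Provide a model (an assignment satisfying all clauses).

A=True  B=True  C=True  D=True  E=True  F=False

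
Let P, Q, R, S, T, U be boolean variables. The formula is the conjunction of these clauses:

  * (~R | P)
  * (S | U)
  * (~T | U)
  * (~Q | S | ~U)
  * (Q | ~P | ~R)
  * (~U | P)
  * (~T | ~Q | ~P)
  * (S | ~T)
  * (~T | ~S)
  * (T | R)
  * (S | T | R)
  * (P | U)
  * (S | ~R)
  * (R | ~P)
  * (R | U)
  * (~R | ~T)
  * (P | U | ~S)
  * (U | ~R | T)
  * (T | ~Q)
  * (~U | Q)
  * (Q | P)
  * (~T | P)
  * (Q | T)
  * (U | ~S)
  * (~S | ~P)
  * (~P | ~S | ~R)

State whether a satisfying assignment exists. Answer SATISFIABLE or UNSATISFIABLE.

P = True:
  propagation gives R=True, Q=True, T=False; an empty clause results — contradiction.
P = False:
  propagation gives R=False, U=False; an empty clause results — contradiction.
Every branch closes, so no satisfying assignment exists.

UNSATISFIABLE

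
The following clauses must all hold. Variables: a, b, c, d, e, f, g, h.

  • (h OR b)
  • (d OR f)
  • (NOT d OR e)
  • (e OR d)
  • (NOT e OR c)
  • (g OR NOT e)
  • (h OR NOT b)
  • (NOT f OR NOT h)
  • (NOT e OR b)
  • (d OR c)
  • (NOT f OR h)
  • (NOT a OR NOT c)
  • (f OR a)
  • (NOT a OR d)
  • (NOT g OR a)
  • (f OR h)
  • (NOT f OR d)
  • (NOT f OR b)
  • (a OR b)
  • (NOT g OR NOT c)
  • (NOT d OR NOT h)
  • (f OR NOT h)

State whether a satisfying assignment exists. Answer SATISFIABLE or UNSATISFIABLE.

f = True:
  propagation gives h=False; an empty clause results — contradiction.
f = False:
  propagation gives d=True, e=True, c=True, g=True; an empty clause results — contradiction.
Every branch closes, so no satisfying assignment exists.

UNSATISFIABLE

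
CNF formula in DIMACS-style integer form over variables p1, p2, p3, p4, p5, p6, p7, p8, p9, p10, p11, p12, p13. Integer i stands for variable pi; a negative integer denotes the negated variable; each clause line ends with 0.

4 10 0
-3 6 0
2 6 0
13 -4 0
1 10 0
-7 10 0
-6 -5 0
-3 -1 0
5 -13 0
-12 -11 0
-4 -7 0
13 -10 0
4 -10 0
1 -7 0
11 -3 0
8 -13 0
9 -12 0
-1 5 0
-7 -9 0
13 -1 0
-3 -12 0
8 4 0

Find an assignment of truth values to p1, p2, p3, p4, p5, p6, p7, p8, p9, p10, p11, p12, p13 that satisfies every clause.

p1=True, p2=True, p3=False, p4=True, p5=True, p6=False, p7=False, p8=True, p9=True, p10=True, p11=False, p12=True, p13=True

p2 occurs only positively in the remaining clauses — set p2 = True.
p3 occurs only negated in the remaining clauses — set p3 = False.
Set p1 = True and propagate.
  then p5 is forced to True.
  then p6 is forced to False.
  then p13 is forced to True.
  then p8 is forced to True.
The remaining clauses are satisfied by p4 = True, p7 = False, p9 = True, p10 = True, p11 = False, p12 = True.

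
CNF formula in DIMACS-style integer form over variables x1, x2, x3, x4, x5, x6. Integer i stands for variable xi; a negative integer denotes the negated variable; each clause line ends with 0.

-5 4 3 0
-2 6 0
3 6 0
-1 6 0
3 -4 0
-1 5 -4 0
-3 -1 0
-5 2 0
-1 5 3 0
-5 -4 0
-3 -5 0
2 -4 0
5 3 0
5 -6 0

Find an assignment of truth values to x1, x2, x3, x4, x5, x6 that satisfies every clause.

x1=0, x2=0, x3=1, x4=0, x5=0, x6=0

x1 occurs only negated in the remaining clauses — set x1 = False.
Branch on x2: take x2 = False.
  then x5 is forced to False.
  then x4 is forced to False.
  then x3 is forced to True.
  then x6 is forced to False.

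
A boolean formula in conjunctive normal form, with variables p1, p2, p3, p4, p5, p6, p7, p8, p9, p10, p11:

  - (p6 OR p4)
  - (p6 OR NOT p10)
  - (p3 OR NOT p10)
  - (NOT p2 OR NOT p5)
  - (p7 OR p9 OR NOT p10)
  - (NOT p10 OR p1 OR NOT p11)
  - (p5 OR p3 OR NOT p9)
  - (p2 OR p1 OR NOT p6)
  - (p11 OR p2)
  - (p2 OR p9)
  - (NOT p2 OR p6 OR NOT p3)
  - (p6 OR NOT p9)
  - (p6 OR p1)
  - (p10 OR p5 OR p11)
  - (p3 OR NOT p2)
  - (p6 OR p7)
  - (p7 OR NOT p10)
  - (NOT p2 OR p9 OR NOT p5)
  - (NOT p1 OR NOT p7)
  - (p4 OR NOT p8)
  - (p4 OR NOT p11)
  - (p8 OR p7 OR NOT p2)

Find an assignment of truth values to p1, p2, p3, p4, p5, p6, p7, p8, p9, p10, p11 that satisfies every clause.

p1 = 0, p2 = 1, p3 = 1, p4 = 1, p5 = 0, p6 = 1, p7 = 1, p8 = 1, p9 = 1, p10 = 1, p11 = 0

p4 occurs only positively in the remaining clauses — set p4 = True.
Branch on p1: take p1 = False.
  then p6 is forced to True.
  then p2 is forced to True.
  then p5 is forced to False.
  then p3 is forced to True.
For the remaining variables, p7 = True, p8 = True, p9 = True, p10 = True, p11 = False works.
Check each clause:
  1. (p6 OR p4) — p4 is true.
  2. (NOT p10 OR p6) — p6 is true.
  3. (p3 OR NOT p10) — p3 is true.
  4. (NOT p2 OR NOT p5) — NOT p5 is true.
  5. (p9 OR NOT p10 OR p7) — p9 is true.
  6. (NOT p10 OR p1 OR NOT p11) — NOT p11 is true.
  7. (p3 OR NOT p9 OR p5) — p3 is true.
  8. (p1 OR NOT p6 OR p2) — p2 is true.
  9. (p11 OR p2) — p2 is true.
  10. (p2 OR p9) — p9 is true.
  11. (p6 OR NOT p2 OR NOT p3) — p6 is true.
  12. (p6 OR NOT p9) — p6 is true.
  13. (p1 OR p6) — p6 is true.
  14. (p10 OR p11 OR p5) — p10 is true.
  15. (p3 OR NOT p2) — p3 is true.
  16. (p7 OR p6) — p6 is true.
  17. (p7 OR NOT p10) — p7 is true.
  18. (NOT p5 OR p9 OR NOT p2) — p9 is true.
  19. (NOT p1 OR NOT p7) — NOT p1 is true.
  20. (NOT p8 OR p4) — p4 is true.
  21. (NOT p11 OR p4) — p4 is true.
  22. (NOT p2 OR p7 OR p8) — p8 is true.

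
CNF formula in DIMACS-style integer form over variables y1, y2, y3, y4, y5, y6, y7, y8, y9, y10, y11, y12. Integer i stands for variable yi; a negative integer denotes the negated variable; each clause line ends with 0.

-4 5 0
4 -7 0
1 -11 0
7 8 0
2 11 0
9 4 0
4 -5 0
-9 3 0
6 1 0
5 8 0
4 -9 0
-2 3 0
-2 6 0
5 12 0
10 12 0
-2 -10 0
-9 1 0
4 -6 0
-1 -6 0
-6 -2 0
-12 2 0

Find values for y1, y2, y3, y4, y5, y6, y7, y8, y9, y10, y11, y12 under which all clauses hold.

y1=True, y2=False, y3=True, y4=True, y5=True, y6=False, y7=True, y8=True, y9=True, y10=True, y11=True, y12=False

Check each clause:
  1. (y5 ∨ ¬y4) — y5 is true.
  2. (¬y7 ∨ y4) — y4 is true.
  3. (y1 ∨ ¬y11) — y1 is true.
  4. (y7 ∨ y8) — y8 is true.
  5. (y2 ∨ y11) — y11 is true.
  6. (y4 ∨ y9) — y9 is true.
  7. (y4 ∨ ¬y5) — y4 is true.
  8. (y3 ∨ ¬y9) — y3 is true.
  9. (y1 ∨ y6) — y1 is true.
  10. (y5 ∨ y8) — y8 is true.
  11. (y4 ∨ ¬y9) — y4 is true.
  12. (y3 ∨ ¬y2) — y3 is true.
  13. (y6 ∨ ¬y2) — ¬y2 is true.
  14. (y12 ∨ y5) — y5 is true.
  15. (y10 ∨ y12) — y10 is true.
  16. (¬y10 ∨ ¬y2) — ¬y2 is true.
  17. (¬y9 ∨ y1) — y1 is true.
  18. (y4 ∨ ¬y6) — ¬y6 is true.
  19. (¬y6 ∨ ¬y1) — ¬y6 is true.
  20. (¬y2 ∨ ¬y6) — ¬y6 is true.
  21. (y2 ∨ ¬y12) — ¬y12 is true.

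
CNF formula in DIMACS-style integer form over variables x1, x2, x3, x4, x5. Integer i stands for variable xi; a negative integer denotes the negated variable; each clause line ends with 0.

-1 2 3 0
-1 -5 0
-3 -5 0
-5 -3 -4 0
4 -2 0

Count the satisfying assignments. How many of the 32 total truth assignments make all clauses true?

13

Case analysis on x3 and x5:
  x3=T, x5=T: a clause becomes empty — 0.
  x3=T, x5=F: x1 free; 3 ways for (x2,x4) × 2^1 = 6.
  x3=F, x5=T: remaining (x1,x2,x4) ∈ {(F,F,F); (F,F,T); (F,T,T)} — 3.
  x3=F, x5=F: remaining (x1,x2,x4) ∈ {(F,F,F); (F,F,T); (F,T,T); (T,T,T)} — 4.
Total: 0 + 6 + 3 + 4 = 13.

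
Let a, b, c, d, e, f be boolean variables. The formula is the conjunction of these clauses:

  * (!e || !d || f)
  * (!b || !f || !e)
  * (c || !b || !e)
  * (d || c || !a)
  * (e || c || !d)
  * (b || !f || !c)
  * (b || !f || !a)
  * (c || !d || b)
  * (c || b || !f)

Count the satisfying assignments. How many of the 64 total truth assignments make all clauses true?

Case analysis on b and c:
  b=1, c=1: a free; 5 ways for (d,e,f) × 2^1 = 10.
  b=1, c=0: remaining (a,d,e,f) ∈ {(0,0,0,0); (0,0,0,1)} — 2.
  b=0, c=1: a free; 3 ways for (d,e,f) × 2^1 = 6.
  b=0, c=0: remaining (a,d,e,f) ∈ {(0,0,0,0); (0,0,1,0)} — 2.
Total: 10 + 2 + 6 + 2 = 20.

20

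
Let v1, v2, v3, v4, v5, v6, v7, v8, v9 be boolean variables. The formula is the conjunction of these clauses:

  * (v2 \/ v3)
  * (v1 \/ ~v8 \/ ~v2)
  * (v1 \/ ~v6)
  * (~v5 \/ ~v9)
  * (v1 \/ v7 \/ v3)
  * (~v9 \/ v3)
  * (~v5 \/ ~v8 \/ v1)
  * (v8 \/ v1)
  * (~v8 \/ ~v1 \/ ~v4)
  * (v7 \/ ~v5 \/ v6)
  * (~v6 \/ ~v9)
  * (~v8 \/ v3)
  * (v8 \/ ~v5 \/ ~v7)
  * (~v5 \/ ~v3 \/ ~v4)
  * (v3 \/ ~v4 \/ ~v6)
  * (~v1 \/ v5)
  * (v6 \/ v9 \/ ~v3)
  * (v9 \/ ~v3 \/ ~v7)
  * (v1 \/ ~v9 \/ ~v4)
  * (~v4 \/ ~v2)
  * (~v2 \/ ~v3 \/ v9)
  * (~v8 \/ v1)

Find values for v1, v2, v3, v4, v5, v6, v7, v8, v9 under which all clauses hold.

v1=1  v2=1  v3=0  v4=0  v5=1  v6=1  v7=0  v8=0  v9=0

Check each clause:
  1. (v2 \/ v3) — v2 is true.
  2. (v1 \/ ~v8 \/ ~v2) — ~v8 is true.
  3. (v1 \/ ~v6) — v1 is true.
  4. (~v5 \/ ~v9) — ~v9 is true.
  5. (v1 \/ v3 \/ v7) — v1 is true.
  6. (v3 \/ ~v9) — ~v9 is true.
  7. (v1 \/ ~v8 \/ ~v5) — ~v8 is true.
  8. (v1 \/ v8) — v1 is true.
  9. (~v1 \/ ~v4 \/ ~v8) — ~v8 is true.
  10. (v6 \/ ~v5 \/ v7) — v6 is true.
  11. (~v6 \/ ~v9) — ~v9 is true.
  12. (~v8 \/ v3) — ~v8 is true.
  13. (~v5 \/ v8 \/ ~v7) — ~v7 is true.
  14. (~v3 \/ ~v5 \/ ~v4) — ~v4 is true.
  15. (v3 \/ ~v6 \/ ~v4) — ~v4 is true.
  16. (v5 \/ ~v1) — v5 is true.
  17. (v6 \/ v9 \/ ~v3) — ~v3 is true.
  18. (v9 \/ ~v7 \/ ~v3) — ~v3 is true.
  19. (~v9 \/ v1 \/ ~v4) — v1 is true.
  20. (~v2 \/ ~v4) — ~v4 is true.
  21. (v9 \/ ~v2 \/ ~v3) — ~v3 is true.
  22. (v1 \/ ~v8) — ~v8 is true.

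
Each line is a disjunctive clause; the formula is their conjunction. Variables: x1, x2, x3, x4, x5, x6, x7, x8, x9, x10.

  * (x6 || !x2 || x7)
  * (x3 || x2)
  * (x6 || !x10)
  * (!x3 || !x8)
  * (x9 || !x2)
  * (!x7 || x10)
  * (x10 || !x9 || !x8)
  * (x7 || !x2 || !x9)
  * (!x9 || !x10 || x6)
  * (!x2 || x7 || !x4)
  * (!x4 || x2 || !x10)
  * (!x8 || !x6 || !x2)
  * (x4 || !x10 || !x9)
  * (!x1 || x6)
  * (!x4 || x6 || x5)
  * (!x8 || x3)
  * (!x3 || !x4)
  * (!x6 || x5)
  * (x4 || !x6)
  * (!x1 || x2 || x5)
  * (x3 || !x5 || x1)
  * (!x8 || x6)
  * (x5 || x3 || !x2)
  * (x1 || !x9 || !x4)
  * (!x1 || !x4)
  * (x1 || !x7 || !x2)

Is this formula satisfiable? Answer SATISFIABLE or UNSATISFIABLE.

Pure literal: x8 appears only negated; assign x8 = False.
Try x1 = False.
Try x2 = False.
  then x3 is forced to True.
  then x4 is forced to False.
  then x6 is forced to False.
  then x10 is forced to False.
  then x7 is forced to False.
x5, x9 are now unconstrained; take x5 = False, x9 = False.
So x1 = False  x2 = False  x3 = True  x4 = False  x5 = False  x6 = False  x7 = False  x8 = False  x9 = False  x10 = False is a satisfying assignment.

SATISFIABLE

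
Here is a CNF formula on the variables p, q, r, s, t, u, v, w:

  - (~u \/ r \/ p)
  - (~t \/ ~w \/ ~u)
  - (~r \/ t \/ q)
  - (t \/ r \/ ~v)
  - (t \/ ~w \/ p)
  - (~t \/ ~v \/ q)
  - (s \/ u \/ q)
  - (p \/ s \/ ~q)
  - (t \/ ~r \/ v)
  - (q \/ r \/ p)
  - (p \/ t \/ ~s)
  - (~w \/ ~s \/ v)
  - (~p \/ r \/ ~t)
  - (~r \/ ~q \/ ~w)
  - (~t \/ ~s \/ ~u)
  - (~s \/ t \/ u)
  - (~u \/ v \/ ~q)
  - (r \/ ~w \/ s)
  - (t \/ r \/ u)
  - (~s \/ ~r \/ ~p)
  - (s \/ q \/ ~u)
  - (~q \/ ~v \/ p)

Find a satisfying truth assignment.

p=T, q=F, r=F, s=T, t=F, u=T, v=F, w=F

Check each clause:
  1. (p \/ r \/ ~u) — p is true.
  2. (~u \/ ~w \/ ~t) — ~w is true.
  3. (~r \/ t \/ q) — ~r is true.
  4. (~v \/ r \/ t) — ~v is true.
  5. (~w \/ p \/ t) — ~w is true.
  6. (q \/ ~v \/ ~t) — ~v is true.
  7. (q \/ u \/ s) — s is true.
  8. (p \/ s \/ ~q) — p is true.
  9. (t \/ v \/ ~r) — ~r is true.
  10. (p \/ q \/ r) — p is true.
  11. (t \/ p \/ ~s) — p is true.
  12. (~s \/ ~w \/ v) — ~w is true.
  13. (~t \/ ~p \/ r) — ~t is true.
  14. (~w \/ ~q \/ ~r) — ~w is true.
  15. (~t \/ ~s \/ ~u) — ~t is true.
  16. (u \/ ~s \/ t) — u is true.
  17. (~u \/ v \/ ~q) — ~q is true.
  18. (~w \/ s \/ r) — ~w is true.
  19. (u \/ t \/ r) — u is true.
  20. (~r \/ ~s \/ ~p) — ~r is true.
  21. (~u \/ s \/ q) — s is true.
  22. (~v \/ p \/ ~q) — ~v is true.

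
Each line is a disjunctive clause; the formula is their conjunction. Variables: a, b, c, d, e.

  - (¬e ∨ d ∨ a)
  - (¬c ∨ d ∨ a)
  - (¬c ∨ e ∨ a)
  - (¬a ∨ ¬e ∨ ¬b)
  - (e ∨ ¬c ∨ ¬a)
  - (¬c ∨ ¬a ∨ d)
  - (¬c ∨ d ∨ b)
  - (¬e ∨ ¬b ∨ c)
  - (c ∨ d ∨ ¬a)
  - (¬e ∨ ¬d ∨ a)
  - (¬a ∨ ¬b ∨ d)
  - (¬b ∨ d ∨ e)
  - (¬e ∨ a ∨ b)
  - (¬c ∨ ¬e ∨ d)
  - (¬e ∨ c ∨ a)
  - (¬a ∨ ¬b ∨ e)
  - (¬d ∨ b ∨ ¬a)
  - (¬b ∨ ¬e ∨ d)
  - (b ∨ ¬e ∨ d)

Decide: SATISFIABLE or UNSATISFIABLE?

SATISFIABLE

Set a = False and propagate.
Branch on b: take b = False.
  then e is forced to False.
  then c is forced to False.
d is now unconstrained; take d = True.
So a=F, b=F, c=F, d=T, e=F is a satisfying assignment.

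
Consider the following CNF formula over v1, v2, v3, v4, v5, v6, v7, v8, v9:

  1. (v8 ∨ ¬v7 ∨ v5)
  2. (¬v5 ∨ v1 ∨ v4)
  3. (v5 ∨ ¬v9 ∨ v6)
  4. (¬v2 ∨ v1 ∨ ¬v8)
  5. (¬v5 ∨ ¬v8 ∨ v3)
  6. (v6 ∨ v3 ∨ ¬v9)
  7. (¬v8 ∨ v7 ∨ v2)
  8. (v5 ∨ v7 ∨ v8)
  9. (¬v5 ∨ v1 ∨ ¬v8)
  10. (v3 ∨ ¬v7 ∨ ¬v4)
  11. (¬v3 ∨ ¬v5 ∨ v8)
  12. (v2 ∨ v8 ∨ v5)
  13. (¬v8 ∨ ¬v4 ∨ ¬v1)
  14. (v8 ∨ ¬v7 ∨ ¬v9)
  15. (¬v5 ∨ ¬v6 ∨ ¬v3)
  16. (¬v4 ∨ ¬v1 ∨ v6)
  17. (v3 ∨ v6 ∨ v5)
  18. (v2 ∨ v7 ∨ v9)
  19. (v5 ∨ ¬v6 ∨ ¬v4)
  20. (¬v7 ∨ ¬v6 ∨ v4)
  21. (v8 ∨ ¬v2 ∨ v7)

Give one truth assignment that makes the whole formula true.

v1=1, v2=1, v3=0, v4=0, v5=0, v6=1, v7=0, v8=1, v9=1

Check each clause:
  1. (v5 ∨ v8 ∨ ¬v7) — v8 is true.
  2. (v1 ∨ ¬v5 ∨ v4) — v1 is true.
  3. (v5 ∨ v6 ∨ ¬v9) — v6 is true.
  4. (¬v8 ∨ ¬v2 ∨ v1) — v1 is true.
  5. (v3 ∨ ¬v8 ∨ ¬v5) — ¬v5 is true.
  6. (v6 ∨ ¬v9 ∨ v3) — v6 is true.
  7. (v2 ∨ ¬v8 ∨ v7) — v2 is true.
  8. (v8 ∨ v7 ∨ v5) — v8 is true.
  9. (¬v8 ∨ v1 ∨ ¬v5) — v1 is true.
  10. (¬v4 ∨ v3 ∨ ¬v7) — ¬v7 is true.
  11. (¬v3 ∨ v8 ∨ ¬v5) — v8 is true.
  12. (v2 ∨ v5 ∨ v8) — v8 is true.
  13. (¬v8 ∨ ¬v4 ∨ ¬v1) — ¬v4 is true.
  14. (¬v7 ∨ v8 ∨ ¬v9) — v8 is true.
  15. (¬v3 ∨ ¬v5 ∨ ¬v6) — ¬v5 is true.
  16. (¬v4 ∨ v6 ∨ ¬v1) — ¬v4 is true.
  17. (v3 ∨ v6 ∨ v5) — v6 is true.
  18. (v2 ∨ v7 ∨ v9) — v9 is true.
  19. (v5 ∨ ¬v6 ∨ ¬v4) — ¬v4 is true.
  20. (¬v7 ∨ ¬v6 ∨ v4) — ¬v7 is true.
  21. (¬v2 ∨ v8 ∨ v7) — v8 is true.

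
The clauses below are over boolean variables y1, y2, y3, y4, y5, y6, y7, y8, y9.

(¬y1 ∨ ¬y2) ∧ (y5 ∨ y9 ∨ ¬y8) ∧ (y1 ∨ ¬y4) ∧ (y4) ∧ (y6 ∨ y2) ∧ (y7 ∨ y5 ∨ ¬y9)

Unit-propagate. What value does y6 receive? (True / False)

True

Unit clause (y4) sets y4 = True.
(y1 ∨ ¬y4) with y4 = True leaves only y1, so y1 = True.
(¬y1 ∨ ¬y2): since y1 = True, the clause reduces to (¬y2). y2 = False.
In (y6 ∨ y2), y2 is now false; y6 must hold, so y6 = True.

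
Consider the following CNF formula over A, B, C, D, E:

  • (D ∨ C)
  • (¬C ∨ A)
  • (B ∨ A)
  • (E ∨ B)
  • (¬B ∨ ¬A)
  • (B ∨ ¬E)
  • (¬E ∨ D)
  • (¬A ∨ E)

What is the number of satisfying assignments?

Satisfying assignments:
  A=F B=T C=F D=T E=F
  A=F B=T C=F D=T E=T
Count: 2.

2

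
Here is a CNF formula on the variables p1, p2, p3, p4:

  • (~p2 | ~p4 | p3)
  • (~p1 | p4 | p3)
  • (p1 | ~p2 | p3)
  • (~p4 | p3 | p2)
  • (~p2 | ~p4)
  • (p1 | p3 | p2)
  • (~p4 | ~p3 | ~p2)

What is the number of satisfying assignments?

6

The models are:
  p1=F p2=F p3=T p4=F
  p1=F p2=F p3=T p4=T
  p1=F p2=T p3=T p4=F
  p1=T p2=F p3=T p4=F
  p1=T p2=F p3=T p4=T
  p1=T p2=T p3=T p4=F
Count: 6.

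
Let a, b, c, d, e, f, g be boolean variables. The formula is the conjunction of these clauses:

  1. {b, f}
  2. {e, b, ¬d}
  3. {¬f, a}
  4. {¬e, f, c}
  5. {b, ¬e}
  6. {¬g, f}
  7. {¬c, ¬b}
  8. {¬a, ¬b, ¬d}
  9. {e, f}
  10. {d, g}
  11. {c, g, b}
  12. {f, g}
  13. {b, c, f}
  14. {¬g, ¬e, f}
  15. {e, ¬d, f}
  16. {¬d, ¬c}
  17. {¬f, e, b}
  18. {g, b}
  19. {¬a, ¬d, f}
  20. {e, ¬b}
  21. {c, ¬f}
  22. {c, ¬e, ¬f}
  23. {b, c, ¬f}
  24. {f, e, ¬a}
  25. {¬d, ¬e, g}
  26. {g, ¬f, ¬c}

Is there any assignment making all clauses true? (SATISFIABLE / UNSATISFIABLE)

f = True:
  propagation gives a=True, c=True, b=False, e=False; an empty clause results — contradiction.
f = False:
  propagation gives b=True, g=False; an empty clause results — contradiction.
Every branch closes, so no satisfying assignment exists.

UNSATISFIABLE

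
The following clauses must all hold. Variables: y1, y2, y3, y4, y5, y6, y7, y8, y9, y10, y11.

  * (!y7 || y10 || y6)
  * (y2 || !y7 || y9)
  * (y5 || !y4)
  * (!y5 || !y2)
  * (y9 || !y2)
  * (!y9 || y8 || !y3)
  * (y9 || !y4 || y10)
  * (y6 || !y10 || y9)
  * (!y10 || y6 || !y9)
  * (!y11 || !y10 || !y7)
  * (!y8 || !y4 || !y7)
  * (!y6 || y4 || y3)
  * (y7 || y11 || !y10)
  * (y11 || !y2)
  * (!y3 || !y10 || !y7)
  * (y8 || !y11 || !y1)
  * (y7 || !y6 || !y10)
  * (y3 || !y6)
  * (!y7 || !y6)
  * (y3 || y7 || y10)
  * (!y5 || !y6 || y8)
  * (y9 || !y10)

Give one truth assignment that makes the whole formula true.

y1=T, y2=F, y3=T, y4=F, y5=T, y6=T, y7=F, y8=T, y9=T, y10=F, y11=F

Check each clause:
  1. (y6 || y10 || !y7) — !y7 is true.
  2. (!y7 || y9 || y2) — y9 is true.
  3. (y5 || !y4) — !y4 is true.
  4. (!y5 || !y2) — !y2 is true.
  5. (y9 || !y2) — y9 is true.
  6. (y8 || !y3 || !y9) — y8 is true.
  7. (y9 || !y4 || y10) — y9 is true.
  8. (y6 || !y10 || y9) — y9 is true.
  9. (!y9 || y6 || !y10) — !y10 is true.
  10. (!y11 || !y10 || !y7) — !y7 is true.
  11. (!y7 || !y4 || !y8) — !y7 is true.
  12. (y3 || y4 || !y6) — y3 is true.
  13. (y11 || y7 || !y10) — !y10 is true.
  14. (!y2 || y11) — !y2 is true.
  15. (!y3 || !y10 || !y7) — !y7 is true.
  16. (!y11 || y8 || !y1) — y8 is true.
  17. (y7 || !y6 || !y10) — !y10 is true.
  18. (y3 || !y6) — y3 is true.
  19. (!y6 || !y7) — !y7 is true.
  20. (y7 || y10 || y3) — y3 is true.
  21. (!y5 || y8 || !y6) — y8 is true.
  22. (!y10 || y9) — y9 is true.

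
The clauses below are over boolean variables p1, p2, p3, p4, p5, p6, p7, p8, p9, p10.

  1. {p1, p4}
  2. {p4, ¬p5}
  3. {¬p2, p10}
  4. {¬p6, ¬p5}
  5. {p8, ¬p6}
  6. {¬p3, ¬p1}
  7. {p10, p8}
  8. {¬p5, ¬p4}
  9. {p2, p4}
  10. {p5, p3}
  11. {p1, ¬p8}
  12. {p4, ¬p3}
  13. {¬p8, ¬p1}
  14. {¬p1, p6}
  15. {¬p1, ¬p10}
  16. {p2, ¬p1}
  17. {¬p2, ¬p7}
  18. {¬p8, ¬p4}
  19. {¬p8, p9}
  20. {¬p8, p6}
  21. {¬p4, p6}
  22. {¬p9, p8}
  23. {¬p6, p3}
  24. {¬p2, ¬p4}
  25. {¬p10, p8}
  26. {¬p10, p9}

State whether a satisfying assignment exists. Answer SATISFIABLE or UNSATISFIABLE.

UNSATISFIABLE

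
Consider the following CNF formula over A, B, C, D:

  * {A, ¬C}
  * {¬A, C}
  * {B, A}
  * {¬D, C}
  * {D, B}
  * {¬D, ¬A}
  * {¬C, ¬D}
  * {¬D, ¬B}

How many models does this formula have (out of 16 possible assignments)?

Satisfying assignments:
  A=F B=T C=F D=F
  A=T B=T C=T D=F
That's 2 in total.

2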